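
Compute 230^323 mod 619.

230^1 ≡ 230 (mod 619)
230^2 ≡ 230^2 = 52900 ≡ 285 (mod 619)
230^4 ≡ 285^2 = 81225 ≡ 136 (mod 619)
230^8 ≡ 136^2 = 18496 ≡ 545 (mod 619)
230^16 ≡ 545^2 = 297025 ≡ 524 (mod 619)
230^32 ≡ 524^2 = 274576 ≡ 359 (mod 619)
230^64 ≡ 359^2 = 128881 ≡ 129 (mod 619)
230^128 ≡ 129^2 = 16641 ≡ 547 (mod 619)
230^256 ≡ 547^2 = 299209 ≡ 232 (mod 619)
230^323 = 230^256 * 230^64 * 230^2 * 230^1 ≡ 232 * 129 * 285 * 230 (mod 619).
Accumulate the product:
232 * 129 = 29928 ≡ 216
216 * 285 = 61560 ≡ 279
279 * 230 = 64170 ≡ 413

413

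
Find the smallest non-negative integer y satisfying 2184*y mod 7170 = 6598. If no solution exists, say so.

gcd(2184, 7170) = 6, and 6 does not divide 6598.
So the congruence has no solution.

no solution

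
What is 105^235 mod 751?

121

Compute successive squares:
235 in binary is 11101011, i.e. 235 = 128 + 64 + 32 + 8 + 2 + 1.
105^1 ≡ 105 (mod 751)
105^2 ≡ 105^2 = 11025 ≡ 511 (mod 751)
105^4 ≡ 511^2 = 261121 ≡ 524 (mod 751)
105^8 ≡ 524^2 = 274576 ≡ 461 (mod 751)
105^16 ≡ 461^2 = 212521 ≡ 739 (mod 751)
105^32 ≡ 739^2 = 546121 ≡ 144 (mod 751)
105^64 ≡ 144^2 = 20736 ≡ 459 (mod 751)
105^128 ≡ 459^2 = 210681 ≡ 401 (mod 751)
105^235 = 105^128 · 105^64 · 105^32 · 105^8 · 105^2 · 105^1 ≡ 401 · 459 · 144 · 461 · 511 · 105 (mod 751).
Accumulate the product:
401 · 459 = 184059 ≡ 64
64 · 144 = 9216 ≡ 204
204 · 461 = 94044 ≡ 169
169 · 511 = 86359 ≡ 745
745 · 105 = 78225 ≡ 121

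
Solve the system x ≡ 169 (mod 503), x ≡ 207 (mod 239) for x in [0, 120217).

503⁻¹ mod 239: 503*153 ≡ 1 (mod 239), so 503⁻¹ ≡ 153.
x = 169 + 503*((207 − 169)*153 mod 239) = 169 + 503*78 = 39403.

39403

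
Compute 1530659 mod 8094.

1530659 = 189*8094 + 893, so 1530659 ≡ 893 (mod 8094).

893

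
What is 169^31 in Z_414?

31 in binary is 11111, i.e. 31 = 16 + 8 + 4 + 2 + 1.
169^1 ≡ 169 (mod 414)
169^2 ≡ 169^2 = 28561 ≡ 409 (mod 414)
169^4 ≡ 409^2 = 167281 ≡ 25 (mod 414)
169^8 ≡ 25^2 = 625 ≡ 211 (mod 414)
169^16 ≡ 211^2 = 44521 ≡ 223 (mod 414)
169^31 = 169^16 × 169^8 × 169^4 × 169^2 × 169^1 ≡ 223 × 211 × 25 × 409 × 169 (mod 414).
Accumulate the product:
223 × 211 = 47053 ≡ 271
271 × 25 = 6775 ≡ 151
151 × 409 = 61759 ≡ 73
73 × 169 = 12337 ≡ 331

331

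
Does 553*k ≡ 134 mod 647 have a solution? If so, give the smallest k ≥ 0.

150

gcd(553, 647) = 1, so a unique solution mod 647 exists.
553⁻¹ ≡ 117 (mod 647).
k ≡ 117*134 ≡ 150 (mod 647).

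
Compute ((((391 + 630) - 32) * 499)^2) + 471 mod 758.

248

391 + 630 = 1021 ≡ 263 (mod 758)
263 - 32 = 231
231 * 499 = 115269 ≡ 53 (mod 758)
(53)^2 ≡ 535 (mod 758)
535 + 471 = 1006 ≡ 248 (mod 758)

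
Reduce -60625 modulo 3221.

574

-60625 = -19·3221 + 574, so -60625 ≡ 574 (mod 3221).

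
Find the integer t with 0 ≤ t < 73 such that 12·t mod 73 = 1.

Run the extended Euclidean algorithm:
73 = 6×12 + 1
12 = 12×1 + 0
gcd(12, 73) = 1, so the inverse exists.
Bézout: 1 = 1×73 − 6×12.
So 12⁻¹ ≡ −6 ≡ 67 (mod 73).

67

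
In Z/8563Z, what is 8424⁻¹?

2957

Run the extended Euclidean algorithm:
8563 = 1×8424 + 139
8424 = 60×139 + 84
139 = 1×84 + 55
84 = 1×55 + 29
55 = 1×29 + 26
29 = 1×26 + 3
26 = 8×3 + 2
3 = 1×2 + 1
2 = 2×1 + 0
gcd(8424, 8563) = 1, so the inverse exists.
Back-substitute for 1:
1 = 1×3 − 1×2
  = −1×26 + 9×3
  = 9×29 − 10×26
  = −10×55 + 19×29
  = 19×84 − 29×55
  = −29×139 + 48×84
  = 48×8424 − 2909×139
  = −2909×8563 + 2957×8424
So 8424⁻¹ ≡ 2957 (mod 8563).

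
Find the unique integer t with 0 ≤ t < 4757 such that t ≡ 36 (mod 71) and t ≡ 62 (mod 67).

2876

71⁻¹ mod 67: 71×17 ≡ 1 (mod 67), so 71⁻¹ ≡ 17.
t = 36 + 71×((62 − 36)×17 mod 67) = 36 + 71×40 = 2876.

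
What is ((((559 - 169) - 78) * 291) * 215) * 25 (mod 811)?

726

559 - 169 = 390
390 - 78 = 312
312 * 291 = 90792 ≡ 771 (mod 811)
771 * 215 = 165765 ≡ 321 (mod 811)
321 * 25 = 8025 ≡ 726 (mod 811)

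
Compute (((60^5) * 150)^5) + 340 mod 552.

52

(60)^5 ≡ 360 (mod 552)
360 * 150 = 54000 ≡ 456 (mod 552)
(456)^5 ≡ 264 (mod 552)
264 + 340 = 604 ≡ 52 (mod 552)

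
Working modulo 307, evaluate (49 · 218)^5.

49 · 218 = 10682 ≡ 244 (mod 307)
(244)^5 ≡ 208 (mod 307)

208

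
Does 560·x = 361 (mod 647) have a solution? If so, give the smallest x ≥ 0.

gcd(560, 647) = 1, so a unique solution mod 647 exists.
560⁻¹ ≡ 528 (mod 647).
x ≡ 528·361 ≡ 390 (mod 647).

390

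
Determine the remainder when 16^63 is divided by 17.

16^1 ≡ 16 (mod 17)
16^2 ≡ 16^2 = 256 ≡ 1 (mod 17)
16^4 ≡ 1^2 = 1 (mod 17)
16^8 ≡ 1^2 = 1 (mod 17)
16^16 ≡ 1^2 = 1 (mod 17)
16^32 ≡ 1^2 = 1 (mod 17)
16^63 = 16^32 * 16^16 * 16^8 * 16^4 * 16^2 * 16^1 ≡ 1 * 1 * 1 * 1 * 1 * 16 (mod 17).
Accumulate the product:
1 * 1 = 1
1 * 1 = 1
1 * 1 = 1
1 * 1 = 1
1 * 16 = 16

16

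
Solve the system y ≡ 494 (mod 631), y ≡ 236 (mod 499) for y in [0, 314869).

271193

631⁻¹ mod 499: 631×155 ≡ 1 (mod 499), so 631⁻¹ ≡ 155.
y = 494 + 631×((236 − 494)×155 mod 499) = 494 + 631×429 = 271193.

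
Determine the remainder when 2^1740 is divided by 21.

Compute successive squares:
1740 in binary is 11011001100, i.e. 1740 = 1024 + 512 + 128 + 64 + 8 + 4.
2^1 ≡ 2 (mod 21)
2^2 ≡ 2^2 = 4 (mod 21)
2^4 ≡ 4^2 = 16 (mod 21)
2^8 ≡ 16^2 = 256 ≡ 4 (mod 21)
2^16 ≡ 4^2 = 16 (mod 21)
2^32 ≡ 16^2 = 256 ≡ 4 (mod 21)
2^64 ≡ 4^2 = 16 (mod 21)
2^128 ≡ 16^2 = 256 ≡ 4 (mod 21)
2^256 ≡ 4^2 = 16 (mod 21)
2^512 ≡ 16^2 = 256 ≡ 4 (mod 21)
2^1024 ≡ 4^2 = 16 (mod 21)
2^1740 = 2^1024 * 2^512 * 2^128 * 2^64 * 2^8 * 2^4 ≡ 16 * 4 * 4 * 16 * 4 * 16 (mod 21).
Accumulate the product:
16 * 4 = 64 ≡ 1
1 * 4 = 4
4 * 16 = 64 ≡ 1
1 * 4 = 4
4 * 16 = 64 ≡ 1

1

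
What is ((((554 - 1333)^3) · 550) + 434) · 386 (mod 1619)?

554 - 1333 = -779 ≡ 840 (mod 1619)
(840)^3 ≡ 1052 (mod 1619)
1052 · 550 = 578600 ≡ 617 (mod 1619)
617 + 434 = 1051
1051 · 386 = 405686 ≡ 936 (mod 1619)

936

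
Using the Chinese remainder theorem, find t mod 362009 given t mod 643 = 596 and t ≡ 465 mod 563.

76470

643⁻¹ mod 563: 643·373 ≡ 1 (mod 563), so 643⁻¹ ≡ 373.
t = 596 + 643·((465 − 596)·373 mod 563) = 596 + 643·118 = 76470.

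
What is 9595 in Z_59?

37

9595 = 162×59 + 37, so 9595 ≡ 37 (mod 59).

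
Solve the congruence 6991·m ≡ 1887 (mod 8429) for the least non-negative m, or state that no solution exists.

gcd(6991, 8429) = 1, so a unique solution mod 8429 exists.
6991⁻¹ ≡ 4871 (mod 8429).
m ≡ 4871·1887 ≡ 3967 (mod 8429).

3967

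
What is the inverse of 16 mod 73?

Run the extended Euclidean algorithm:
73 = 4*16 + 9
16 = 1*9 + 7
9 = 1*7 + 2
7 = 3*2 + 1
2 = 2*1 + 0
gcd(16, 73) = 1, so the inverse exists.
Back-substitute for 1:
1 = 1*7 − 3*2
  = −3*9 + 4*7
  = 4*16 − 7*9
  = −7*73 + 32*16
So 16⁻¹ ≡ 32 (mod 73).

32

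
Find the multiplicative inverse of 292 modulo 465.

Run the extended Euclidean algorithm:
465 = 1×292 + 173
292 = 1×173 + 119
173 = 1×119 + 54
119 = 2×54 + 11
54 = 4×11 + 10
11 = 1×10 + 1
10 = 10×1 + 0
gcd(292, 465) = 1, so the inverse exists.
Bézout: 1 = −27×465 + 43×292.
So 292⁻¹ ≡ 43 (mod 465).

43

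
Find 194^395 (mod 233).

228

By square-and-multiply:
194^1 ≡ 194 (mod 233)
194^2 ≡ 194^2 = 37636 ≡ 123 (mod 233)
194^4 ≡ 123^2 = 15129 ≡ 217 (mod 233)
194^8 ≡ 217^2 = 47089 ≡ 23 (mod 233)
194^16 ≡ 23^2 = 529 ≡ 63 (mod 233)
194^32 ≡ 63^2 = 3969 ≡ 8 (mod 233)
194^64 ≡ 8^2 = 64 (mod 233)
194^128 ≡ 64^2 = 4096 ≡ 135 (mod 233)
194^256 ≡ 135^2 = 18225 ≡ 51 (mod 233)
194^395 = 194^256 * 194^128 * 194^8 * 194^2 * 194^1 ≡ 51 * 135 * 23 * 123 * 194 (mod 233).
Accumulate the product:
51 * 135 = 6885 ≡ 128
128 * 23 = 2944 ≡ 148
148 * 123 = 18204 ≡ 30
30 * 194 = 5820 ≡ 228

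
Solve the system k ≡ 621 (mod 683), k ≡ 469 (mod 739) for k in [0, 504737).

683⁻¹ mod 739: 683*673 ≡ 1 (mod 739), so 683⁻¹ ≡ 673.
k = 621 + 683*((469 − 621)*673 mod 739) = 621 + 683*425 = 290896.

290896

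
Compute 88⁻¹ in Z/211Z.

12

Run the extended Euclidean algorithm:
211 = 2*88 + 35
88 = 2*35 + 18
35 = 1*18 + 17
18 = 1*17 + 1
17 = 17*1 + 0
gcd(88, 211) = 1, so the inverse exists.
Back-substitute for 1:
1 = 1*18 − 1*17
  = −1*35 + 2*18
  = 2*88 − 5*35
  = −5*211 + 12*88
So 88⁻¹ ≡ 12 (mod 211).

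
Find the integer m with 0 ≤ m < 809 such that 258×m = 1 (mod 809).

624

By the extended Euclidean algorithm:
809 = 3×258 + 35
258 = 7×35 + 13
35 = 2×13 + 9
13 = 1×9 + 4
9 = 2×4 + 1
4 = 4×1 + 0
gcd(258, 809) = 1, so the inverse exists.
Bézout: 1 = 59×809 − 185×258.
So 258⁻¹ ≡ −185 ≡ 624 (mod 809).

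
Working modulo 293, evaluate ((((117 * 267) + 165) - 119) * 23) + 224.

117 * 267 = 31239 ≡ 181 (mod 293)
181 + 165 = 346 ≡ 53 (mod 293)
53 - 119 = -66 ≡ 227 (mod 293)
227 * 23 = 5221 ≡ 240 (mod 293)
240 + 224 = 464 ≡ 171 (mod 293)

171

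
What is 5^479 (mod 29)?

479 in binary is 111011111, i.e. 479 = 256 + 128 + 64 + 16 + 8 + 4 + 2 + 1.
5^1 ≡ 5 (mod 29)
5^2 ≡ 5^2 = 25 (mod 29)
5^4 ≡ 25^2 = 625 ≡ 16 (mod 29)
5^8 ≡ 16^2 = 256 ≡ 24 (mod 29)
5^16 ≡ 24^2 = 576 ≡ 25 (mod 29)
5^32 ≡ 25^2 = 625 ≡ 16 (mod 29)
5^64 ≡ 16^2 = 256 ≡ 24 (mod 29)
5^128 ≡ 24^2 = 576 ≡ 25 (mod 29)
5^256 ≡ 25^2 = 625 ≡ 16 (mod 29)
5^479 = 5^256 × 5^128 × 5^64 × 5^16 × 5^8 × 5^4 × 5^2 × 5^1 ≡ 16 × 25 × 24 × 25 × 24 × 16 × 25 × 5 (mod 29).
Accumulate the product:
16 × 25 = 400 ≡ 23
23 × 24 = 552 ≡ 1
1 × 25 = 25
25 × 24 = 600 ≡ 20
20 × 16 = 320 ≡ 1
1 × 25 = 25
25 × 5 = 125 ≡ 9

9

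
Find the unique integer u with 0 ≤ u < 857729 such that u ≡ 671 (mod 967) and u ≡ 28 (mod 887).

967⁻¹ mod 887: 967×632 ≡ 1 (mod 887), so 967⁻¹ ≡ 632.
u = 671 + 967×((28 − 671)×632 mod 887) = 671 + 967×757 = 732690.
Check: 732690 mod 967 = 671, 732690 mod 887 = 28. ✓

732690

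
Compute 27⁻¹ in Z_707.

419

Run the extended Euclidean algorithm:
707 = 26×27 + 5
27 = 5×5 + 2
5 = 2×2 + 1
2 = 2×1 + 0
gcd(27, 707) = 1, so the inverse exists.
Back-substitute for 1:
1 = 1×5 − 2×2
  = −2×27 + 11×5
  = 11×707 − 288×27
So 27⁻¹ ≡ −288 ≡ 419 (mod 707).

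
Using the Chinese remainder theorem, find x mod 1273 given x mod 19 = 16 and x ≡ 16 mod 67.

19⁻¹ mod 67: 19·60 ≡ 1 (mod 67), so 19⁻¹ ≡ 60.
x = 16 + 19·((16 − 16)·60 mod 67) = 16 + 19·0 = 16.
Check: 16 mod 19 = 16, 16 mod 67 = 16. ✓

16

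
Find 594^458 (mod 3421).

1595

Using repeated squaring:
458 in binary is 111001010, i.e. 458 = 256 + 128 + 64 + 8 + 2.
594^1 ≡ 594 (mod 3421)
594^2 ≡ 594^2 = 352836 ≡ 473 (mod 3421)
594^4 ≡ 473^2 = 223729 ≡ 1364 (mod 3421)
594^8 ≡ 1364^2 = 1860496 ≡ 2893 (mod 3421)
594^16 ≡ 2893^2 = 8369449 ≡ 1683 (mod 3421)
594^32 ≡ 1683^2 = 2832489 ≡ 3322 (mod 3421)
594^64 ≡ 3322^2 = 11035684 ≡ 2959 (mod 3421)
594^128 ≡ 2959^2 = 8755681 ≡ 1342 (mod 3421)
594^256 ≡ 1342^2 = 1800964 ≡ 1518 (mod 3421)
594^458 = 594^256 × 594^128 × 594^64 × 594^8 × 594^2 ≡ 1518 × 1342 × 2959 × 2893 × 473 (mod 3421).
Accumulate the product:
1518 × 1342 = 2037156 ≡ 1661
1661 × 2959 = 4914899 ≡ 2343
2343 × 2893 = 6778299 ≡ 1298
1298 × 473 = 613954 ≡ 1595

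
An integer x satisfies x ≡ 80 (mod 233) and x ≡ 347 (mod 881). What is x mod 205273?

137783

233⁻¹ mod 881: 233*121 ≡ 1 (mod 881), so 233⁻¹ ≡ 121.
x = 80 + 233*((347 − 80)*121 mod 881) = 80 + 233*591 = 137783.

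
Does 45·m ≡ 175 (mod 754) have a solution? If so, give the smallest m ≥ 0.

339

gcd(45, 754) = 1, so a unique solution mod 754 exists.
45⁻¹ ≡ 687 (mod 754).
m ≡ 687·175 ≡ 339 (mod 754).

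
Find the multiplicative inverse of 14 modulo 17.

Apply the Euclidean algorithm and back-substitute:
17 = 1*14 + 3
14 = 4*3 + 2
3 = 1*2 + 1
2 = 2*1 + 0
gcd(14, 17) = 1, so the inverse exists.
Bézout: 1 = 5*17 − 6*14.
So 14⁻¹ ≡ −6 ≡ 11 (mod 17).

11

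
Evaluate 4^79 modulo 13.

4^1 ≡ 4 (mod 13)
4^2 ≡ 4^2 = 16 ≡ 3 (mod 13)
4^4 ≡ 3^2 = 9 (mod 13)
4^8 ≡ 9^2 = 81 ≡ 3 (mod 13)
4^16 ≡ 3^2 = 9 (mod 13)
4^32 ≡ 9^2 = 81 ≡ 3 (mod 13)
4^64 ≡ 3^2 = 9 (mod 13)
4^79 = 4^64 · 4^8 · 4^4 · 4^2 · 4^1 ≡ 9 · 3 · 9 · 3 · 4 (mod 13).
Accumulate the product:
9 · 3 = 27 ≡ 1
1 · 9 = 9
9 · 3 = 27 ≡ 1
1 · 4 = 4

4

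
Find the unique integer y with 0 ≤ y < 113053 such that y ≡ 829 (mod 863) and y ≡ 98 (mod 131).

98348

863⁻¹ mod 131: 863×114 ≡ 1 (mod 131), so 863⁻¹ ≡ 114.
y = 829 + 863×((98 − 829)×114 mod 131) = 829 + 863×113 = 98348.
Check: 98348 mod 863 = 829, 98348 mod 131 = 98. ✓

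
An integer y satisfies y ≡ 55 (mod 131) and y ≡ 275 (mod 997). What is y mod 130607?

30185

131⁻¹ mod 997: 131×137 ≡ 1 (mod 997), so 131⁻¹ ≡ 137.
y = 55 + 131×((275 − 55)×137 mod 997) = 55 + 131×230 = 30185.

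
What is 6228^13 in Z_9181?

9083

By square-and-multiply:
13 in binary is 1101, i.e. 13 = 8 + 4 + 1.
6228^1 ≡ 6228 (mod 9181)
6228^2 ≡ 6228^2 = 38787984 ≡ 7440 (mod 9181)
6228^4 ≡ 7440^2 = 55353600 ≡ 1351 (mod 9181)
6228^8 ≡ 1351^2 = 1825201 ≡ 7363 (mod 9181)
6228^13 = 6228^8 * 6228^4 * 6228^1 ≡ 7363 * 1351 * 6228 (mod 9181).
Accumulate the product:
7363 * 1351 = 9947413 ≡ 4390
4390 * 6228 = 27340920 ≡ 9083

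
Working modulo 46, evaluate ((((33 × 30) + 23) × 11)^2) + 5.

34

33 × 30 = 990 ≡ 24 (mod 46)
24 + 23 = 47 ≡ 1 (mod 46)
1 × 11 = 11
(11)^2 ≡ 29 (mod 46)
29 + 5 = 34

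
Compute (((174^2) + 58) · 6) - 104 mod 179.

(174)^2 ≡ 25 (mod 179)
25 + 58 = 83
83 · 6 = 498 ≡ 140 (mod 179)
140 - 104 = 36

36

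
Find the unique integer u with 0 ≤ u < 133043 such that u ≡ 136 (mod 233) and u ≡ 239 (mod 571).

51629

233⁻¹ mod 571: 233·174 ≡ 1 (mod 571), so 233⁻¹ ≡ 174.
u = 136 + 233·((239 − 136)·174 mod 571) = 136 + 233·221 = 51629.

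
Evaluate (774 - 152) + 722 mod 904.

440

774 - 152 = 622
622 + 722 = 1344 ≡ 440 (mod 904)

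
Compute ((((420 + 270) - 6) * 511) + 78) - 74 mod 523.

164

420 + 270 = 690 ≡ 167 (mod 523)
167 - 6 = 161
161 * 511 = 82271 ≡ 160 (mod 523)
160 + 78 = 238
238 - 74 = 164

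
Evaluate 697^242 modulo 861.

Compute successive squares:
242 in binary is 11110010, i.e. 242 = 128 + 64 + 32 + 16 + 2.
697^1 ≡ 697 (mod 861)
697^2 ≡ 697^2 = 485809 ≡ 205 (mod 861)
697^4 ≡ 205^2 = 42025 ≡ 697 (mod 861)
697^8 ≡ 697^2 = 485809 ≡ 205 (mod 861)
697^16 ≡ 205^2 = 42025 ≡ 697 (mod 861)
697^32 ≡ 697^2 = 485809 ≡ 205 (mod 861)
697^64 ≡ 205^2 = 42025 ≡ 697 (mod 861)
697^128 ≡ 697^2 = 485809 ≡ 205 (mod 861)
697^242 = 697^128 * 697^64 * 697^32 * 697^16 * 697^2 ≡ 205 * 697 * 205 * 697 * 205 (mod 861).
Accumulate the product:
205 * 697 = 142885 ≡ 820
820 * 205 = 168100 ≡ 205
205 * 697 = 142885 ≡ 820
820 * 205 = 168100 ≡ 205

205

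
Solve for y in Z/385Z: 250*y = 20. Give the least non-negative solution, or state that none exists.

74

gcd(250, 385) = 5, and 5 | 20, so solutions exist.
Divide through by 5: 50*y mod 77 = 4.
50⁻¹ ≡ 57 (mod 77).
y ≡ 57*4 ≡ 74 (mod 77).
The smallest non-negative solution is y = 74.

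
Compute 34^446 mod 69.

446 in binary is 110111110, i.e. 446 = 256 + 128 + 32 + 16 + 8 + 4 + 2.
34^1 ≡ 34 (mod 69)
34^2 ≡ 34^2 = 1156 ≡ 52 (mod 69)
34^4 ≡ 52^2 = 2704 ≡ 13 (mod 69)
34^8 ≡ 13^2 = 169 ≡ 31 (mod 69)
34^16 ≡ 31^2 = 961 ≡ 64 (mod 69)
34^32 ≡ 64^2 = 4096 ≡ 25 (mod 69)
34^64 ≡ 25^2 = 625 ≡ 4 (mod 69)
34^128 ≡ 4^2 = 16 (mod 69)
34^256 ≡ 16^2 = 256 ≡ 49 (mod 69)
34^446 = 34^256 × 34^128 × 34^32 × 34^16 × 34^8 × 34^4 × 34^2 ≡ 49 × 16 × 25 × 64 × 31 × 13 × 52 (mod 69).
Accumulate the product:
49 × 16 = 784 ≡ 25
25 × 25 = 625 ≡ 4
4 × 64 = 256 ≡ 49
49 × 31 = 1519 ≡ 1
1 × 13 = 13
13 × 52 = 676 ≡ 55

55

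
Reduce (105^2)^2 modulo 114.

63

(105)^2 ≡ 81 (mod 114)
(81)^2 ≡ 63 (mod 114)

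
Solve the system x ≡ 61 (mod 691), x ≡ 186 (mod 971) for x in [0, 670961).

691⁻¹ mod 971: 691×593 ≡ 1 (mod 971), so 691⁻¹ ≡ 593.
x = 61 + 691×((186 − 61)×593 mod 971) = 61 + 691×329 = 227400.

227400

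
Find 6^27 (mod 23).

2

Compute successive squares:
6^1 ≡ 6 (mod 23)
6^2 ≡ 6^2 = 36 ≡ 13 (mod 23)
6^4 ≡ 13^2 = 169 ≡ 8 (mod 23)
6^8 ≡ 8^2 = 64 ≡ 18 (mod 23)
6^16 ≡ 18^2 = 324 ≡ 2 (mod 23)
6^27 = 6^16 · 6^8 · 6^2 · 6^1 ≡ 2 · 18 · 13 · 6 (mod 23).
Accumulate the product:
2 · 18 = 36 ≡ 13
13 · 13 = 169 ≡ 8
8 · 6 = 48 ≡ 2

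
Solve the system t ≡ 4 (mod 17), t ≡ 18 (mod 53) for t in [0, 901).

548

17⁻¹ mod 53: 17·25 ≡ 1 (mod 53), so 17⁻¹ ≡ 25.
t = 4 + 17·((18 − 4)·25 mod 53) = 4 + 17·32 = 548.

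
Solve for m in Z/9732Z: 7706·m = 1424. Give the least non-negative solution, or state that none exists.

gcd(7706, 9732) = 2, and 2 | 1424, so solutions exist.
Divide through by 2: 3853·m mod 4866 = 712.
3853⁻¹ ≡ 4597 (mod 4866).
m ≡ 4597·712 ≡ 3112 (mod 4866).
The smallest non-negative solution is m = 3112.

3112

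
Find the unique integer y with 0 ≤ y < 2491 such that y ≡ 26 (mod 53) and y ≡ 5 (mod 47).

1086

53⁻¹ mod 47: 53·8 ≡ 1 (mod 47), so 53⁻¹ ≡ 8.
y = 26 + 53·((5 − 26)·8 mod 47) = 26 + 53·20 = 1086.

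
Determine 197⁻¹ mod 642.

642 = 3·197 + 51
197 = 3·51 + 44
51 = 1·44 + 7
44 = 6·7 + 2
7 = 3·2 + 1
2 = 2·1 + 0
gcd(197, 642) = 1, so the inverse exists.
Bézout: 1 = 85·642 − 277·197.
So 197⁻¹ ≡ −277 ≡ 365 (mod 642).

365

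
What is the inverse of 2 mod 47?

24

Apply the Euclidean algorithm and back-substitute:
47 = 23·2 + 1
2 = 2·1 + 0
gcd(2, 47) = 1, so the inverse exists.
Back-substitute for 1:
1 = 1·47 − 23·2
So 2⁻¹ ≡ −23 ≡ 24 (mod 47).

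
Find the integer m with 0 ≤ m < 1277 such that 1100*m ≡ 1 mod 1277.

101

Run the extended Euclidean algorithm:
1277 = 1·1100 + 177
1100 = 6·177 + 38
177 = 4·38 + 25
38 = 1·25 + 13
25 = 1·13 + 12
13 = 1·12 + 1
12 = 12·1 + 0
gcd(1100, 1277) = 1, so the inverse exists.
Bézout: 1 = −87·1277 + 101·1100.
So 1100⁻¹ ≡ 101 (mod 1277).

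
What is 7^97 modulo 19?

Compute successive squares:
97 in binary is 1100001, i.e. 97 = 64 + 32 + 1.
7^1 ≡ 7 (mod 19)
7^2 ≡ 7^2 = 49 ≡ 11 (mod 19)
7^4 ≡ 11^2 = 121 ≡ 7 (mod 19)
7^8 ≡ 7^2 = 49 ≡ 11 (mod 19)
7^16 ≡ 11^2 = 121 ≡ 7 (mod 19)
7^32 ≡ 7^2 = 49 ≡ 11 (mod 19)
7^64 ≡ 11^2 = 121 ≡ 7 (mod 19)
7^97 = 7^64 * 7^32 * 7^1 ≡ 7 * 11 * 7 (mod 19).
Accumulate the product:
7 * 11 = 77 ≡ 1
1 * 7 = 7

7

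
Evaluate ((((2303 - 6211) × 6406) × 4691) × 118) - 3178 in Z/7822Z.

2303 - 6211 = -3908 ≡ 3914 (mod 7822)
3914 × 6406 = 25073084 ≡ 3574 (mod 7822)
3574 × 4691 = 16765634 ≡ 3088 (mod 7822)
3088 × 118 = 364384 ≡ 4572 (mod 7822)
4572 - 3178 = 1394

1394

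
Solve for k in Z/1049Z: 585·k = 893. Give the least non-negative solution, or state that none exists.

769

gcd(585, 1049) = 1, so a unique solution mod 1049 exists.
585⁻¹ ≡ 997 (mod 1049).
k ≡ 997·893 ≡ 769 (mod 1049).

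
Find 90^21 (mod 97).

34

21 in binary is 10101, i.e. 21 = 16 + 4 + 1.
90^1 ≡ 90 (mod 97)
90^2 ≡ 90^2 = 8100 ≡ 49 (mod 97)
90^4 ≡ 49^2 = 2401 ≡ 73 (mod 97)
90^8 ≡ 73^2 = 5329 ≡ 91 (mod 97)
90^16 ≡ 91^2 = 8281 ≡ 36 (mod 97)
90^21 = 90^16 * 90^4 * 90^1 ≡ 36 * 73 * 90 (mod 97).
Accumulate the product:
36 * 73 = 2628 ≡ 9
9 * 90 = 810 ≡ 34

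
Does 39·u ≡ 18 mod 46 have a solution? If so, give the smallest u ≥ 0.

gcd(39, 46) = 1, so a unique solution mod 46 exists.
39⁻¹ ≡ 13 (mod 46).
u ≡ 13·18 ≡ 4 (mod 46).

4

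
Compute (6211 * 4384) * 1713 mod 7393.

6211 * 4384 = 27229024 ≡ 605 (mod 7393)
605 * 1713 = 1036365 ≡ 1345 (mod 7393)

1345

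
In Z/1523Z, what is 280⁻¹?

By the extended Euclidean algorithm:
1523 = 5·280 + 123
280 = 2·123 + 34
123 = 3·34 + 21
34 = 1·21 + 13
21 = 1·13 + 8
13 = 1·8 + 5
8 = 1·5 + 3
5 = 1·3 + 2
3 = 1·2 + 1
2 = 2·1 + 0
gcd(280, 1523) = 1, so the inverse exists.
Back-substitute for 1:
1 = 1·3 − 1·2
  = −1·5 + 2·3
  = 2·8 − 3·5
  = −3·13 + 5·8
  = 5·21 − 8·13
  = −8·34 + 13·21
  = 13·123 − 47·34
  = −47·280 + 107·123
  = 107·1523 − 582·280
So 280⁻¹ ≡ −582 ≡ 941 (mod 1523).

941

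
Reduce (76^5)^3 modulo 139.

(76)^5 ≡ 105 (mod 139)
(105)^3 ≡ 33 (mod 139)

33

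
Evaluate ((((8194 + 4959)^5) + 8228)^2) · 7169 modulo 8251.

6750

8194 + 4959 = 13153 ≡ 4902 (mod 8251)
(4902)^5 ≡ 7896 (mod 8251)
7896 + 8228 = 16124 ≡ 7873 (mod 8251)
(7873)^2 ≡ 2617 (mod 8251)
2617 · 7169 = 18761273 ≡ 6750 (mod 8251)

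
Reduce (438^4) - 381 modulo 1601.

548

(438)^4 ≡ 929 (mod 1601)
929 - 381 = 548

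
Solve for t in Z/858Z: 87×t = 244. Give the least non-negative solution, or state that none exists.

gcd(87, 858) = 3, and 3 does not divide 244.
So the congruence has no solution.

no solution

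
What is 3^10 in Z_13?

Using repeated squaring:
10 in binary is 1010, i.e. 10 = 8 + 2.
3^1 ≡ 3 (mod 13)
3^2 ≡ 3^2 = 9 (mod 13)
3^4 ≡ 9^2 = 81 ≡ 3 (mod 13)
3^8 ≡ 3^2 = 9 (mod 13)
3^10 = 3^8 × 3^2 ≡ 9 × 9 (mod 13).
9 × 9 = 81 ≡ 3 (mod 13).

3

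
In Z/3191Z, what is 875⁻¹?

Apply the Euclidean algorithm and back-substitute:
3191 = 3*875 + 566
875 = 1*566 + 309
566 = 1*309 + 257
309 = 1*257 + 52
257 = 4*52 + 49
52 = 1*49 + 3
49 = 16*3 + 1
3 = 3*1 + 0
gcd(875, 3191) = 1, so the inverse exists.
Back-substitute for 1:
1 = 1*49 − 16*3
  = −16*52 + 17*49
  = 17*257 − 84*52
  = −84*309 + 101*257
  = 101*566 − 185*309
  = −185*875 + 286*566
  = 286*3191 − 1043*875
So 875⁻¹ ≡ −1043 ≡ 2148 (mod 3191).

2148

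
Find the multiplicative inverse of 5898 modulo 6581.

925

6581 = 1*5898 + 683
5898 = 8*683 + 434
683 = 1*434 + 249
434 = 1*249 + 185
249 = 1*185 + 64
185 = 2*64 + 57
64 = 1*57 + 7
57 = 8*7 + 1
7 = 7*1 + 0
gcd(5898, 6581) = 1, so the inverse exists.
Bézout: 1 = −829*6581 + 925*5898.
So 5898⁻¹ ≡ 925 (mod 6581).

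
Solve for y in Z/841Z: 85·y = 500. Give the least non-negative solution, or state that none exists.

gcd(85, 841) = 1, so a unique solution mod 841 exists.
85⁻¹ ≡ 188 (mod 841).
y ≡ 188·500 ≡ 649 (mod 841).

649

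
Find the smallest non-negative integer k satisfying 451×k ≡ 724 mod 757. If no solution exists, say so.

gcd(451, 757) = 1, so a unique solution mod 757 exists.
451⁻¹ ≡ 47 (mod 757).
k ≡ 47×724 ≡ 720 (mod 757).

720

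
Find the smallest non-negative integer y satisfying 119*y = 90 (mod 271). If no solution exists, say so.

gcd(119, 271) = 1, so a unique solution mod 271 exists.
119⁻¹ ≡ 41 (mod 271).
y ≡ 41*90 ≡ 167 (mod 271).

167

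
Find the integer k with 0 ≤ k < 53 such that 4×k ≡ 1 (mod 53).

40

By the extended Euclidean algorithm:
53 = 13·4 + 1
4 = 4·1 + 0
gcd(4, 53) = 1, so the inverse exists.
Back-substitute for 1:
1 = 1·53 − 13·4
So 4⁻¹ ≡ −13 ≡ 40 (mod 53).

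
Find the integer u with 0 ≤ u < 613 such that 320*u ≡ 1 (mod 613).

159

613 = 1×320 + 293
320 = 1×293 + 27
293 = 10×27 + 23
27 = 1×23 + 4
23 = 5×4 + 3
4 = 1×3 + 1
3 = 3×1 + 0
gcd(320, 613) = 1, so the inverse exists.
Back-substitute for 1:
1 = 1×4 − 1×3
  = −1×23 + 6×4
  = 6×27 − 7×23
  = −7×293 + 76×27
  = 76×320 − 83×293
  = −83×613 + 159×320
So 320⁻¹ ≡ 159 (mod 613).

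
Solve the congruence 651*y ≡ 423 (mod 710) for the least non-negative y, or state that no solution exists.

gcd(651, 710) = 1, so a unique solution mod 710 exists.
651⁻¹ ≡ 361 (mod 710).
y ≡ 361*423 ≡ 53 (mod 710).

53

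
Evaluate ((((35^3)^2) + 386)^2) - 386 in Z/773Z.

(35)^3 ≡ 360 (mod 773)
(360)^2 ≡ 509 (mod 773)
509 + 386 = 895 ≡ 122 (mod 773)
(122)^2 ≡ 197 (mod 773)
197 - 386 = -189 ≡ 584 (mod 773)

584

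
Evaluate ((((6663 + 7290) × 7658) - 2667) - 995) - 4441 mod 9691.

6663 + 7290 = 13953 ≡ 4262 (mod 9691)
4262 × 7658 = 32638396 ≡ 8799 (mod 9691)
8799 - 2667 = 6132
6132 - 995 = 5137
5137 - 4441 = 696

696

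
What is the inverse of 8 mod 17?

15

17 = 2*8 + 1
8 = 8*1 + 0
gcd(8, 17) = 1, so the inverse exists.
Back-substitute for 1:
1 = 1*17 − 2*8
So 8⁻¹ ≡ −2 ≡ 15 (mod 17).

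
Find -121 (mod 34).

-121 = -4×34 + 15, so -121 ≡ 15 (mod 34).

15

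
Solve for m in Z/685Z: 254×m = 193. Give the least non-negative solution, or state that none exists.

gcd(254, 685) = 1, so a unique solution mod 685 exists.
254⁻¹ ≡ 89 (mod 685).
m ≡ 89×193 ≡ 52 (mod 685).

52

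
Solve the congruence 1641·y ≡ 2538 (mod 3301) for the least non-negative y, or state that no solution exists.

949

gcd(1641, 3301) = 1, so a unique solution mod 3301 exists.
1641⁻¹ ≡ 1911 (mod 3301).
y ≡ 1911·2538 ≡ 949 (mod 3301).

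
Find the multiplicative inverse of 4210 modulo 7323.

5554

Run the extended Euclidean algorithm:
7323 = 1*4210 + 3113
4210 = 1*3113 + 1097
3113 = 2*1097 + 919
1097 = 1*919 + 178
919 = 5*178 + 29
178 = 6*29 + 4
29 = 7*4 + 1
4 = 4*1 + 0
gcd(4210, 7323) = 1, so the inverse exists.
Back-substitute for 1:
1 = 1*29 − 7*4
  = −7*178 + 43*29
  = 43*919 − 222*178
  = −222*1097 + 265*919
  = 265*3113 − 752*1097
  = −752*4210 + 1017*3113
  = 1017*7323 − 1769*4210
So 4210⁻¹ ≡ −1769 ≡ 5554 (mod 7323).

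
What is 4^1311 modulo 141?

1

4^1 ≡ 4 (mod 141)
4^2 ≡ 4^2 = 16 (mod 141)
4^4 ≡ 16^2 = 256 ≡ 115 (mod 141)
4^8 ≡ 115^2 = 13225 ≡ 112 (mod 141)
4^16 ≡ 112^2 = 12544 ≡ 136 (mod 141)
4^32 ≡ 136^2 = 18496 ≡ 25 (mod 141)
4^64 ≡ 25^2 = 625 ≡ 61 (mod 141)
4^128 ≡ 61^2 = 3721 ≡ 55 (mod 141)
4^256 ≡ 55^2 = 3025 ≡ 64 (mod 141)
4^512 ≡ 64^2 = 4096 ≡ 7 (mod 141)
4^1024 ≡ 7^2 = 49 (mod 141)
4^1311 = 4^1024 × 4^256 × 4^16 × 4^8 × 4^4 × 4^2 × 4^1 ≡ 49 × 64 × 136 × 112 × 115 × 16 × 4 (mod 141).
Accumulate the product:
49 × 64 = 3136 ≡ 34
34 × 136 = 4624 ≡ 112
112 × 112 = 12544 ≡ 136
136 × 115 = 15640 ≡ 130
130 × 16 = 2080 ≡ 106
106 × 4 = 424 ≡ 1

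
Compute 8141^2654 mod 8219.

8089

Using repeated squaring:
2654 in binary is 101001011110, i.e. 2654 = 2048 + 512 + 64 + 16 + 8 + 4 + 2.
8141^1 ≡ 8141 (mod 8219)
8141^2 ≡ 8141^2 = 66275881 ≡ 6084 (mod 8219)
8141^4 ≡ 6084^2 = 37015056 ≡ 4899 (mod 8219)
8141^8 ≡ 4899^2 = 24000201 ≡ 721 (mod 8219)
8141^16 ≡ 721^2 = 519841 ≡ 2044 (mod 8219)
8141^32 ≡ 2044^2 = 4177936 ≡ 2684 (mod 8219)
8141^64 ≡ 2684^2 = 7203856 ≡ 4012 (mod 8219)
8141^128 ≡ 4012^2 = 16096144 ≡ 3342 (mod 8219)
8141^256 ≡ 3342^2 = 11168964 ≡ 7562 (mod 8219)
8141^512 ≡ 7562^2 = 57183844 ≡ 4261 (mod 8219)
8141^1024 ≡ 4261^2 = 18156121 ≡ 350 (mod 8219)
8141^2048 ≡ 350^2 = 122500 ≡ 7434 (mod 8219)
8141^2654 = 8141^2048 * 8141^512 * 8141^64 * 8141^16 * 8141^8 * 8141^4 * 8141^2 ≡ 7434 * 4261 * 4012 * 2044 * 721 * 4899 * 6084 (mod 8219).
Accumulate the product:
7434 * 4261 = 31676274 ≡ 248
248 * 4012 = 994976 ≡ 477
477 * 2044 = 974988 ≡ 5146
5146 * 721 = 3710266 ≡ 3497
3497 * 4899 = 17131803 ≡ 3407
3407 * 6084 = 20728188 ≡ 8089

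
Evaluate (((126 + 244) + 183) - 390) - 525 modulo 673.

311

126 + 244 = 370
370 + 183 = 553
553 - 390 = 163
163 - 525 = -362 ≡ 311 (mod 673)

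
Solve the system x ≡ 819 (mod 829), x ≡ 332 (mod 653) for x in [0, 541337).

499877

829⁻¹ mod 653: 829·397 ≡ 1 (mod 653), so 829⁻¹ ≡ 397.
x = 819 + 829·((332 − 819)·397 mod 653) = 819 + 829·602 = 499877.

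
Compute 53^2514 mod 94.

53^1 ≡ 53 (mod 94)
53^2 ≡ 53^2 = 2809 ≡ 83 (mod 94)
53^4 ≡ 83^2 = 6889 ≡ 27 (mod 94)
53^8 ≡ 27^2 = 729 ≡ 71 (mod 94)
53^16 ≡ 71^2 = 5041 ≡ 59 (mod 94)
53^32 ≡ 59^2 = 3481 ≡ 3 (mod 94)
53^64 ≡ 3^2 = 9 (mod 94)
53^128 ≡ 9^2 = 81 (mod 94)
53^256 ≡ 81^2 = 6561 ≡ 75 (mod 94)
53^512 ≡ 75^2 = 5625 ≡ 79 (mod 94)
53^1024 ≡ 79^2 = 6241 ≡ 37 (mod 94)
53^2048 ≡ 37^2 = 1369 ≡ 53 (mod 94)
53^2514 = 53^2048 * 53^256 * 53^128 * 53^64 * 53^16 * 53^2 ≡ 53 * 75 * 81 * 9 * 59 * 83 (mod 94).
Accumulate the product:
53 * 75 = 3975 ≡ 27
27 * 81 = 2187 ≡ 25
25 * 9 = 225 ≡ 37
37 * 59 = 2183 ≡ 21
21 * 83 = 1743 ≡ 51

51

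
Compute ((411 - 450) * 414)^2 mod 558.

411 - 450 = -39 ≡ 519 (mod 558)
519 * 414 = 214866 ≡ 36 (mod 558)
(36)^2 ≡ 180 (mod 558)

180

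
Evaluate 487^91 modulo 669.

4

487^1 ≡ 487 (mod 669)
487^2 ≡ 487^2 = 237169 ≡ 343 (mod 669)
487^4 ≡ 343^2 = 117649 ≡ 574 (mod 669)
487^8 ≡ 574^2 = 329476 ≡ 328 (mod 669)
487^16 ≡ 328^2 = 107584 ≡ 544 (mod 669)
487^32 ≡ 544^2 = 295936 ≡ 238 (mod 669)
487^64 ≡ 238^2 = 56644 ≡ 448 (mod 669)
487^91 = 487^64 × 487^16 × 487^8 × 487^2 × 487^1 ≡ 448 × 544 × 328 × 343 × 487 (mod 669).
Accumulate the product:
448 × 544 = 243712 ≡ 196
196 × 328 = 64288 ≡ 64
64 × 343 = 21952 ≡ 544
544 × 487 = 264928 ≡ 4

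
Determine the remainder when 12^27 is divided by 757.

127

By square-and-multiply:
27 in binary is 11011, i.e. 27 = 16 + 8 + 2 + 1.
12^1 ≡ 12 (mod 757)
12^2 ≡ 12^2 = 144 (mod 757)
12^4 ≡ 144^2 = 20736 ≡ 297 (mod 757)
12^8 ≡ 297^2 = 88209 ≡ 397 (mod 757)
12^16 ≡ 397^2 = 157609 ≡ 153 (mod 757)
12^27 = 12^16 * 12^8 * 12^2 * 12^1 ≡ 153 * 397 * 144 * 12 (mod 757).
Accumulate the product:
153 * 397 = 60741 ≡ 181
181 * 144 = 26064 ≡ 326
326 * 12 = 3912 ≡ 127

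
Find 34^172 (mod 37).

172 in binary is 10101100, i.e. 172 = 128 + 32 + 8 + 4.
34^1 ≡ 34 (mod 37)
34^2 ≡ 34^2 = 1156 ≡ 9 (mod 37)
34^4 ≡ 9^2 = 81 ≡ 7 (mod 37)
34^8 ≡ 7^2 = 49 ≡ 12 (mod 37)
34^16 ≡ 12^2 = 144 ≡ 33 (mod 37)
34^32 ≡ 33^2 = 1089 ≡ 16 (mod 37)
34^64 ≡ 16^2 = 256 ≡ 34 (mod 37)
34^128 ≡ 34^2 = 1156 ≡ 9 (mod 37)
34^172 = 34^128 · 34^32 · 34^8 · 34^4 ≡ 9 · 16 · 12 · 7 (mod 37).
Accumulate the product:
9 · 16 = 144 ≡ 33
33 · 12 = 396 ≡ 26
26 · 7 = 182 ≡ 34

34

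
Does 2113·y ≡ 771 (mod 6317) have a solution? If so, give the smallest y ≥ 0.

gcd(2113, 6317) = 1, so a unique solution mod 6317 exists.
2113⁻¹ ≡ 6030 (mod 6317).
y ≡ 6030·771 ≡ 6135 (mod 6317).

6135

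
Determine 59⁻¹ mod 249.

Apply the Euclidean algorithm and back-substitute:
249 = 4*59 + 13
59 = 4*13 + 7
13 = 1*7 + 6
7 = 1*6 + 1
6 = 6*1 + 0
gcd(59, 249) = 1, so the inverse exists.
Bézout: 1 = −9*249 + 38*59.
So 59⁻¹ ≡ 38 (mod 249).

38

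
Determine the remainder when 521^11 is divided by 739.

269

By square-and-multiply:
11 in binary is 1011, i.e. 11 = 8 + 2 + 1.
521^1 ≡ 521 (mod 739)
521^2 ≡ 521^2 = 271441 ≡ 228 (mod 739)
521^4 ≡ 228^2 = 51984 ≡ 254 (mod 739)
521^8 ≡ 254^2 = 64516 ≡ 223 (mod 739)
521^11 = 521^8 × 521^2 × 521^1 ≡ 223 × 228 × 521 (mod 739).
Accumulate the product:
223 × 228 = 50844 ≡ 592
592 × 521 = 308432 ≡ 269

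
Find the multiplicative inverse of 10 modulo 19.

19 = 1·10 + 9
10 = 1·9 + 1
9 = 9·1 + 0
gcd(10, 19) = 1, so the inverse exists.
Bézout: 1 = −1·19 + 2·10.
So 10⁻¹ ≡ 2 (mod 19).

2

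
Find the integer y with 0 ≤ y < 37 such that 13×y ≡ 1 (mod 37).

37 = 2*13 + 11
13 = 1*11 + 2
11 = 5*2 + 1
2 = 2*1 + 0
gcd(13, 37) = 1, so the inverse exists.
Bézout: 1 = 6*37 − 17*13.
So 13⁻¹ ≡ −17 ≡ 20 (mod 37).

20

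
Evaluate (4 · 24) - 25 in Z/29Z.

13

4 · 24 = 96 ≡ 9 (mod 29)
9 - 25 = -16 ≡ 13 (mod 29)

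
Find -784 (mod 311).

149

-784 = -3×311 + 149, so -784 ≡ 149 (mod 311).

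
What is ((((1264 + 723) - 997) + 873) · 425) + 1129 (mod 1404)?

1048

1264 + 723 = 1987 ≡ 583 (mod 1404)
583 - 997 = -414 ≡ 990 (mod 1404)
990 + 873 = 1863 ≡ 459 (mod 1404)
459 · 425 = 195075 ≡ 1323 (mod 1404)
1323 + 1129 = 2452 ≡ 1048 (mod 1404)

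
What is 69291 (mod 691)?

191

69291 = 100*691 + 191, so 69291 ≡ 191 (mod 691).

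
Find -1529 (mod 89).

73

-1529 = -18*89 + 73, so -1529 ≡ 73 (mod 89).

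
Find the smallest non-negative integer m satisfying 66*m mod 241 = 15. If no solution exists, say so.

55

gcd(66, 241) = 1, so a unique solution mod 241 exists.
66⁻¹ ≡ 84 (mod 241).
m ≡ 84*15 ≡ 55 (mod 241).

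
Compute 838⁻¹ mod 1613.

1357

1613 = 1×838 + 775
838 = 1×775 + 63
775 = 12×63 + 19
63 = 3×19 + 6
19 = 3×6 + 1
6 = 6×1 + 0
gcd(838, 1613) = 1, so the inverse exists.
Back-substitute for 1:
1 = 1×19 − 3×6
  = −3×63 + 10×19
  = 10×775 − 123×63
  = −123×838 + 133×775
  = 133×1613 − 256×838
So 838⁻¹ ≡ −256 ≡ 1357 (mod 1613).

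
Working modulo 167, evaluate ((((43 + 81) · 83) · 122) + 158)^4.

43 + 81 = 124
124 · 83 = 10292 ≡ 105 (mod 167)
105 · 122 = 12810 ≡ 118 (mod 167)
118 + 158 = 276 ≡ 109 (mod 167)
(109)^4 ≡ 75 (mod 167)

75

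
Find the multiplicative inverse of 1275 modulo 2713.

2713 = 2·1275 + 163
1275 = 7·163 + 134
163 = 1·134 + 29
134 = 4·29 + 18
29 = 1·18 + 11
18 = 1·11 + 7
11 = 1·7 + 4
7 = 1·4 + 3
4 = 1·3 + 1
3 = 3·1 + 0
gcd(1275, 2713) = 1, so the inverse exists.
Bézout: 1 = 352·2713 − 749·1275.
So 1275⁻¹ ≡ −749 ≡ 1964 (mod 2713).

1964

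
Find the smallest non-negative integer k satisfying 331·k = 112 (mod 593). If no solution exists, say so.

72

gcd(331, 593) = 1, so a unique solution mod 593 exists.
331⁻¹ ≡ 43 (mod 593).
k ≡ 43·112 ≡ 72 (mod 593).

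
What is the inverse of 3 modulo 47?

16

By the extended Euclidean algorithm:
47 = 15·3 + 2
3 = 1·2 + 1
2 = 2·1 + 0
gcd(3, 47) = 1, so the inverse exists.
Bézout: 1 = −1·47 + 16·3.
So 3⁻¹ ≡ 16 (mod 47).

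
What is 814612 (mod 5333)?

3996

814612 = 152*5333 + 3996, so 814612 ≡ 3996 (mod 5333).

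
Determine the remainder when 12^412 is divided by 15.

412 in binary is 110011100, i.e. 412 = 256 + 128 + 16 + 8 + 4.
12^1 ≡ 12 (mod 15)
12^2 ≡ 12^2 = 144 ≡ 9 (mod 15)
12^4 ≡ 9^2 = 81 ≡ 6 (mod 15)
12^8 ≡ 6^2 = 36 ≡ 6 (mod 15)
12^16 ≡ 6^2 = 36 ≡ 6 (mod 15)
12^32 ≡ 6^2 = 36 ≡ 6 (mod 15)
12^64 ≡ 6^2 = 36 ≡ 6 (mod 15)
12^128 ≡ 6^2 = 36 ≡ 6 (mod 15)
12^256 ≡ 6^2 = 36 ≡ 6 (mod 15)
12^412 = 12^256 * 12^128 * 12^16 * 12^8 * 12^4 ≡ 6 * 6 * 6 * 6 * 6 (mod 15).
Accumulate the product:
6 * 6 = 36 ≡ 6
6 * 6 = 36 ≡ 6
6 * 6 = 36 ≡ 6
6 * 6 = 36 ≡ 6

6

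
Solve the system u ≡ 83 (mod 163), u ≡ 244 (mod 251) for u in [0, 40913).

163⁻¹ mod 251: 163*77 ≡ 1 (mod 251), so 163⁻¹ ≡ 77.
u = 83 + 163*((244 − 83)*77 mod 251) = 83 + 163*98 = 16057.
Check: 16057 mod 163 = 83, 16057 mod 251 = 244. ✓

16057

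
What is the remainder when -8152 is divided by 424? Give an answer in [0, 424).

328

-8152 = -20*424 + 328, so -8152 ≡ 328 (mod 424).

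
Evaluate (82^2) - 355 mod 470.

259

(82)^2 ≡ 144 (mod 470)
144 - 355 = -211 ≡ 259 (mod 470)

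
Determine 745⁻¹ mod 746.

745

746 = 1×745 + 1
745 = 745×1 + 0
gcd(745, 746) = 1, so the inverse exists.
Back-substitute for 1:
1 = 1×746 − 1×745
So 745⁻¹ ≡ −1 ≡ 745 (mod 746).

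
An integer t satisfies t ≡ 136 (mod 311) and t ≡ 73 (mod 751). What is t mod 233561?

311⁻¹ mod 751: 311*326 ≡ 1 (mod 751), so 311⁻¹ ≡ 326.
t = 136 + 311*((73 − 136)*326 mod 751) = 136 + 311*490 = 152526.
Check: 152526 mod 311 = 136, 152526 mod 751 = 73. ✓

152526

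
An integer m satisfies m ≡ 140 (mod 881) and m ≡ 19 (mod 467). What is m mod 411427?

219509

881⁻¹ mod 467: 881*326 ≡ 1 (mod 467), so 881⁻¹ ≡ 326.
m = 140 + 881*((19 − 140)*326 mod 467) = 140 + 881*249 = 219509.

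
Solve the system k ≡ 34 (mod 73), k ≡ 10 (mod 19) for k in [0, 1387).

618

73⁻¹ mod 19: 73×6 ≡ 1 (mod 19), so 73⁻¹ ≡ 6.
k = 34 + 73×((10 − 34)×6 mod 19) = 34 + 73×8 = 618.
Check: 618 mod 73 = 34, 618 mod 19 = 10. ✓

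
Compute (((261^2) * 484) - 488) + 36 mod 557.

(261)^2 ≡ 167 (mod 557)
167 * 484 = 80828 ≡ 63 (mod 557)
63 - 488 = -425 ≡ 132 (mod 557)
132 + 36 = 168

168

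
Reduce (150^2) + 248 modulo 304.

(150)^2 ≡ 4 (mod 304)
4 + 248 = 252

252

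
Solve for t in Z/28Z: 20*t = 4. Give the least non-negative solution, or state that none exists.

gcd(20, 28) = 4, and 4 | 4, so solutions exist.
Divide through by 4: 5*t ≡ 1 mod 7.
5⁻¹ ≡ 3 (mod 7).
t ≡ 3*1 ≡ 3 (mod 7).
The smallest non-negative solution is t = 3.

3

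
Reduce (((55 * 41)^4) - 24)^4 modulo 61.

55 * 41 = 2255 ≡ 59 (mod 61)
(59)^4 ≡ 16 (mod 61)
16 - 24 = -8 ≡ 53 (mod 61)
(53)^4 ≡ 9 (mod 61)

9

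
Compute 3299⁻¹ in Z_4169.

714

By the extended Euclidean algorithm:
4169 = 1·3299 + 870
3299 = 3·870 + 689
870 = 1·689 + 181
689 = 3·181 + 146
181 = 1·146 + 35
146 = 4·35 + 6
35 = 5·6 + 5
6 = 1·5 + 1
5 = 5·1 + 0
gcd(3299, 4169) = 1, so the inverse exists.
Bézout: 1 = −565·4169 + 714·3299.
So 3299⁻¹ ≡ 714 (mod 4169).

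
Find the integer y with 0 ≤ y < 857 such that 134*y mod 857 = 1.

By the extended Euclidean algorithm:
857 = 6·134 + 53
134 = 2·53 + 28
53 = 1·28 + 25
28 = 1·25 + 3
25 = 8·3 + 1
3 = 3·1 + 0
gcd(134, 857) = 1, so the inverse exists.
Bézout: 1 = 43·857 − 275·134.
So 134⁻¹ ≡ −275 ≡ 582 (mod 857).

582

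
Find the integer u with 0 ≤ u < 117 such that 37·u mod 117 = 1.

19

Apply the Euclidean algorithm and back-substitute:
117 = 3×37 + 6
37 = 6×6 + 1
6 = 6×1 + 0
gcd(37, 117) = 1, so the inverse exists.
Bézout: 1 = −6×117 + 19×37.
So 37⁻¹ ≡ 19 (mod 117).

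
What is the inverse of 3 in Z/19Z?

13

19 = 6×3 + 1
3 = 3×1 + 0
gcd(3, 19) = 1, so the inverse exists.
Bézout: 1 = 1×19 − 6×3.
So 3⁻¹ ≡ −6 ≡ 13 (mod 19).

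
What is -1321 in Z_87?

-1321 = -16·87 + 71, so -1321 ≡ 71 (mod 87).

71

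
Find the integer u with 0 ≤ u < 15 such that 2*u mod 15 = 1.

Apply the Euclidean algorithm and back-substitute:
15 = 7×2 + 1
2 = 2×1 + 0
gcd(2, 15) = 1, so the inverse exists.
Back-substitute for 1:
1 = 1×15 − 7×2
So 2⁻¹ ≡ −7 ≡ 8 (mod 15).

8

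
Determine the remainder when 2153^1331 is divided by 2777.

1438

1331 in binary is 10100110011, i.e. 1331 = 1024 + 256 + 32 + 16 + 2 + 1.
2153^1 ≡ 2153 (mod 2777)
2153^2 ≡ 2153^2 = 4635409 ≡ 596 (mod 2777)
2153^4 ≡ 596^2 = 355216 ≡ 2537 (mod 2777)
2153^8 ≡ 2537^2 = 6436369 ≡ 2060 (mod 2777)
2153^16 ≡ 2060^2 = 4243600 ≡ 344 (mod 2777)
2153^32 ≡ 344^2 = 118336 ≡ 1702 (mod 2777)
2153^64 ≡ 1702^2 = 2896804 ≡ 393 (mod 2777)
2153^128 ≡ 393^2 = 154449 ≡ 1714 (mod 2777)
2153^256 ≡ 1714^2 = 2937796 ≡ 2507 (mod 2777)
2153^512 ≡ 2507^2 = 6285049 ≡ 698 (mod 2777)
2153^1024 ≡ 698^2 = 487204 ≡ 1229 (mod 2777)
2153^1331 = 2153^1024 × 2153^256 × 2153^32 × 2153^16 × 2153^2 × 2153^1 ≡ 1229 × 2507 × 1702 × 344 × 596 × 2153 (mod 2777).
Accumulate the product:
1229 × 2507 = 3081103 ≡ 1410
1410 × 1702 = 2399820 ≡ 492
492 × 344 = 169248 ≡ 2628
2628 × 596 = 1566288 ≡ 60
60 × 2153 = 129180 ≡ 1438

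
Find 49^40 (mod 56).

49

By square-and-multiply:
49^1 ≡ 49 (mod 56)
49^2 ≡ 49^2 = 2401 ≡ 49 (mod 56)
49^4 ≡ 49^2 = 2401 ≡ 49 (mod 56)
49^8 ≡ 49^2 = 2401 ≡ 49 (mod 56)
49^16 ≡ 49^2 = 2401 ≡ 49 (mod 56)
49^32 ≡ 49^2 = 2401 ≡ 49 (mod 56)
49^40 = 49^32 × 49^8 ≡ 49 × 49 (mod 56).
49 × 49 = 2401 ≡ 49 (mod 56).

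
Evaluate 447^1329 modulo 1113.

447

447^1 ≡ 447 (mod 1113)
447^2 ≡ 447^2 = 199809 ≡ 582 (mod 1113)
447^4 ≡ 582^2 = 338724 ≡ 372 (mod 1113)
447^8 ≡ 372^2 = 138384 ≡ 372 (mod 1113)
447^16 ≡ 372^2 = 138384 ≡ 372 (mod 1113)
447^32 ≡ 372^2 = 138384 ≡ 372 (mod 1113)
447^64 ≡ 372^2 = 138384 ≡ 372 (mod 1113)
447^128 ≡ 372^2 = 138384 ≡ 372 (mod 1113)
447^256 ≡ 372^2 = 138384 ≡ 372 (mod 1113)
447^512 ≡ 372^2 = 138384 ≡ 372 (mod 1113)
447^1024 ≡ 372^2 = 138384 ≡ 372 (mod 1113)
447^1329 = 447^1024 × 447^256 × 447^32 × 447^16 × 447^1 ≡ 372 × 372 × 372 × 372 × 447 (mod 1113).
Accumulate the product:
372 × 372 = 138384 ≡ 372
372 × 372 = 138384 ≡ 372
372 × 372 = 138384 ≡ 372
372 × 447 = 166284 ≡ 447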